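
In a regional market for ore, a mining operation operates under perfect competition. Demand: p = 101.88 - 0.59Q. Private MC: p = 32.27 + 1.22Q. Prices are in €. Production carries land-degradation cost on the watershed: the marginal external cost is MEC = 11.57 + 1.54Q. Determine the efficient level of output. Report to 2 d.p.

Social marginal cost = private MC + MEC = 43.84 + 2.76Q.
Set SMC = demand: 43.84 + 2.76Q = 101.88 - 0.59Q → Q* = 17.3254.

Q* = 17.33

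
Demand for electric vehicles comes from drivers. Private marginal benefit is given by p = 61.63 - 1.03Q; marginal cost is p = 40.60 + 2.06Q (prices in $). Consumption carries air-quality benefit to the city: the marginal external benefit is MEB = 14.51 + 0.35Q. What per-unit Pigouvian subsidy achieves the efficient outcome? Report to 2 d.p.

Social marginal benefit = demand + MEB = 76.14 - 0.68Q.
Set SMB = MC: 76.14 - 0.68Q = 40.60 + 2.06Q → Q* = 12.9708.
The Pigouvian subsidy equals MEB at Q*: 14.51 + 0.35×12.9708 = 19.0498.

subsidy = $19.05 per unit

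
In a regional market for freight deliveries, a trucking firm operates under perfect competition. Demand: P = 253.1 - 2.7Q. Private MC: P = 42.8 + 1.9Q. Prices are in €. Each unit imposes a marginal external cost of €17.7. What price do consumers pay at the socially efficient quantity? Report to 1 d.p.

P = €140.1

Social marginal cost = private MC + MEC = 60.5 + 1.9Q.
Set SMC = demand: 60.5 + 1.9Q = 253.1 - 2.7Q → Q* = 41.8696.
Consumer price on the demand curve at Q*: 253.1 − 2.7×41.8696 = 140.0521.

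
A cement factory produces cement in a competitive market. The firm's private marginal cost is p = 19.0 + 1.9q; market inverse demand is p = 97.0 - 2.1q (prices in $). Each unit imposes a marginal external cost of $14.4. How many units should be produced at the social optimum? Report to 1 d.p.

q* = 15.9

Social marginal cost = private MC + MEC = 33.4 + 1.9q.
Set SMC = demand: 33.4 + 1.9q = 97.0 - 2.1q → q* = 15.9000.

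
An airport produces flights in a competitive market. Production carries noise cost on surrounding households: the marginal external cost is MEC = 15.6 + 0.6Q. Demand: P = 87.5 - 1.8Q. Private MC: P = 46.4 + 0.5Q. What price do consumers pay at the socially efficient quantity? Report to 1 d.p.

P = 71.7

Social marginal cost = private MC + MEC = 62.0 + 1.1Q.
Set SMC = demand: 62.0 + 1.1Q = 87.5 - 1.8Q → Q* = 8.7931.
Consumer price on the demand curve at Q*: 87.5 − 1.8×8.7931 = 71.6724.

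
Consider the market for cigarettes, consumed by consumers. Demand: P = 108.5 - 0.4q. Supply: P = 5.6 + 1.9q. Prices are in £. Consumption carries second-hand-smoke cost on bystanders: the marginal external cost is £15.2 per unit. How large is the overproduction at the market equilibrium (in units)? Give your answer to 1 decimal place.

Market equilibrium (private): 5.6 + 1.9q = 108.5 - 0.4q → q_m = 44.7391.
Social marginal benefit = demand − MEC = 93.3 - 0.4q.
Set SMB = MC: 93.3 - 0.4q = 5.6 + 1.9q → q* = 38.1304.
Gap = |44.7391 − 38.1304| = 6.6087.

6.6 units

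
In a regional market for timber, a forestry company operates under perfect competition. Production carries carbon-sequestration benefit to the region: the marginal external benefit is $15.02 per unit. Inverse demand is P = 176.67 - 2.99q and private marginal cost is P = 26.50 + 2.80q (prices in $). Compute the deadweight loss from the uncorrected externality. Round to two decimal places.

DWL = $19.48

Market equilibrium (private): 26.50 + 2.80q = 176.67 - 2.99q → q_m = 25.9361.
Social marginal cost = private MC − MEB = 11.48 + 2.80q.
Set SMC = demand: 11.48 + 2.80q = 176.67 - 2.99q → q* = 28.5302.
Between q* and q_m the wedge demand − SMC runs linearly from 0 to MEB(q_m), so the loss is a triangle.
DWL = ½ × 2.5941 × 15.0200 = 19.4817.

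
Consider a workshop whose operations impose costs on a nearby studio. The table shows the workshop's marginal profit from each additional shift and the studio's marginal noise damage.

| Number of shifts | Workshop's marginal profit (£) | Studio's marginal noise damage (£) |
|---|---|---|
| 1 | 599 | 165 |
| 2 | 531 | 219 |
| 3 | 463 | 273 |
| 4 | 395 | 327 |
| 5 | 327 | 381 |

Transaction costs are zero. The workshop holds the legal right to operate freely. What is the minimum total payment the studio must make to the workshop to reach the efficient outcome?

£327

Left alone the workshop would choose level 5 (marginal profit stays positive).
Efficient level: k* = 4 (marginal profit ≥ marginal noise damage through 4).
The studio must at least cover the workshop's forgone profit from cutting 5→4: 327 = 327.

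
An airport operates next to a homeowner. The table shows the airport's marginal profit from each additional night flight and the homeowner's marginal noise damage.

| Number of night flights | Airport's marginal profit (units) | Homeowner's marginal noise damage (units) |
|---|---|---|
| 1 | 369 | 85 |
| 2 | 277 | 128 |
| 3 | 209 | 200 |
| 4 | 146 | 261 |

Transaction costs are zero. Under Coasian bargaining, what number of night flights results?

3

Bargaining reaches the level where marginal profit last exceeds marginal noise damage.
That holds through level 3 (209 ≥ 200) but not at 4 (146 < 261).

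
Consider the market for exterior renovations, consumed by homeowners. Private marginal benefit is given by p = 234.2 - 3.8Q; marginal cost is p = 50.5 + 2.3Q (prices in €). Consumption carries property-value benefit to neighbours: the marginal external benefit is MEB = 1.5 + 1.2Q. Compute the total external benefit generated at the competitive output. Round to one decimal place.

€589.3

Market equilibrium (private): 50.5 + 2.3Q = 234.2 - 3.8Q → Q_m = 30.1148.
Total external benefit = ∫₀^{Q_m} (1.5 + 1.2Q) dQ = 1.5×30.1148 + ½×1.2×30.1148² = 589.3129.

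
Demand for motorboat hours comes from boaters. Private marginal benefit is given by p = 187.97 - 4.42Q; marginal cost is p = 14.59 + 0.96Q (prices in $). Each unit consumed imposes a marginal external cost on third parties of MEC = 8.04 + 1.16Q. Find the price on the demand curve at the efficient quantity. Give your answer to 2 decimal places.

Social marginal benefit = demand − MEC = 179.93 - 5.58Q.
Set SMB = MC: 179.93 - 5.58Q = 14.59 + 0.96Q → Q* = 25.2813.
Consumer price on the demand curve at Q*: 187.97 − 4.42×25.2813 = 76.2267.

P = $76.23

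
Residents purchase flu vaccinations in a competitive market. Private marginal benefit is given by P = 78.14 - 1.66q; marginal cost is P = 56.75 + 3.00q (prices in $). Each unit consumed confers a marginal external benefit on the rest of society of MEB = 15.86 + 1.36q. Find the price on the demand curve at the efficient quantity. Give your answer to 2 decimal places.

P = $59.40

Social marginal benefit = demand + MEB = 94.00 - 0.30q.
Set SMB = MC: 94.00 - 0.30q = 56.75 + 3.00q → q* = 11.2879.
Consumer price on the demand curve at q*: 78.14 − 1.66×11.2879 = 59.4021.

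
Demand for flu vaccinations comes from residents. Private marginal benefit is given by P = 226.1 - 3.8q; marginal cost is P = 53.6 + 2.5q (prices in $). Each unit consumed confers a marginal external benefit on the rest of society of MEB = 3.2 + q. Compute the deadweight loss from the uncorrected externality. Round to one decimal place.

Market equilibrium (private): 53.6 + 2.5q = 226.1 - 3.8q → q_m = 27.3810.
Social marginal benefit = demand + MEB = 229.3 - 2.8q.
Set SMB = MC: 229.3 - 2.8q = 53.6 + 2.5q → q* = 33.1509.
The welfare-loss triangle has base |q_m − q*| and height MEB(q_m) (the vertical gap between SMB and MC is zero at q* and MEB at q_m).
DWL = ½ × 5.7699 × 30.5810 = 88.2247.

DWL = $88.2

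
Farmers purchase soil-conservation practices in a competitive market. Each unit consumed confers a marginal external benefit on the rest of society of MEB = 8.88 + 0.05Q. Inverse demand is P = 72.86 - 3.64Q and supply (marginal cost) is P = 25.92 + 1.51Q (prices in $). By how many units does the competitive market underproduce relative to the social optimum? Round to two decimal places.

1.83 units

Market equilibrium (private): 25.92 + 1.51Q = 72.86 - 3.64Q → Q_m = 9.1146.
Social marginal benefit = demand + MEB = 81.74 - 3.59Q.
Set SMB = MC: 81.74 - 3.59Q = 25.92 + 1.51Q → Q* = 10.9451.
Gap = |9.1146 − 10.9451| = 1.8305.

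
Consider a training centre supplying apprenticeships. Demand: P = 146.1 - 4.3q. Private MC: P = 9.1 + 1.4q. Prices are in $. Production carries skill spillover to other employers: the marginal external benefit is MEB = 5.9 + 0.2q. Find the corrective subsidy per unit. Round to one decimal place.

subsidy = $11.1 per unit

Social marginal cost = private MC − MEB = 3.2 + 1.2q.
Set SMC = demand: 3.2 + 1.2q = 146.1 - 4.3q → q* = 25.9818.
The Pigouvian subsidy equals MEB at q*: 5.9 + 0.2×25.9818 = 11.0964.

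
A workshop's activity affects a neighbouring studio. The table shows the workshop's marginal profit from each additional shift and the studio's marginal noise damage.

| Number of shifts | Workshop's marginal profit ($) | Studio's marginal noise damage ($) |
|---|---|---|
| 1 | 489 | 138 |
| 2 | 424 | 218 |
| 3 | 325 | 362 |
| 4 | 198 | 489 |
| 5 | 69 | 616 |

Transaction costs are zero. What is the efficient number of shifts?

Bargaining reaches the level where marginal profit last exceeds marginal noise damage.
That holds through level 2 (424 ≥ 218) but not at 3 (325 < 362).

2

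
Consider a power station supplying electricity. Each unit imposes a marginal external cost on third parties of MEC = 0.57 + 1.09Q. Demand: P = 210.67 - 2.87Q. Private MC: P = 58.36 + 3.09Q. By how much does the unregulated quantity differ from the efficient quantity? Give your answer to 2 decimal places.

Market equilibrium (private): 58.36 + 3.09Q = 210.67 - 2.87Q → Q_m = 25.5554.
Social marginal cost = private MC + MEC = 58.93 + 4.18Q.
Set SMC = demand: 58.93 + 4.18Q = 210.67 - 2.87Q → Q* = 21.5234.
Gap = |25.5554 − 21.5234| = 4.0320.

4.03 units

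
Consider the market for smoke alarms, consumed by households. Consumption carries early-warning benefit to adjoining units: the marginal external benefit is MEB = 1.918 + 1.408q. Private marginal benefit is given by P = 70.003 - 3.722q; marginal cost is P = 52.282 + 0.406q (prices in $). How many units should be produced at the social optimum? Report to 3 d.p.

Social marginal benefit = demand + MEB = 71.921 - 2.314q.
Set SMB = MC: 71.921 - 2.314q = 52.282 + 0.406q → q* = 7.2202.

q* = 7.220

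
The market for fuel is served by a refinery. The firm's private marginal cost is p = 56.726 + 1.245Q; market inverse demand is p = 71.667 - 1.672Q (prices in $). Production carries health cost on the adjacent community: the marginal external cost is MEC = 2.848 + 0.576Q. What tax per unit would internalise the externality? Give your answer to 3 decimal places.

Social marginal cost = private MC + MEC = 59.574 + 1.821Q.
Set SMC = demand: 59.574 + 1.821Q = 71.667 - 1.672Q → Q* = 3.4621.
The Pigouvian tax equals MEC at Q*: 2.848 + 0.576×3.4621 = 4.8422.

tax = $4.842 per unit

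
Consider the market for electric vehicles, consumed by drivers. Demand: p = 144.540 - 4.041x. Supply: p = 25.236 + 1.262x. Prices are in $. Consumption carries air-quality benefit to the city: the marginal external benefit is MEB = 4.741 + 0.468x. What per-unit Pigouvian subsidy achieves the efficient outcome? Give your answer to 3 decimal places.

subsidy = $16.748 per unit

Social marginal benefit = demand + MEB = 149.281 - 3.573x.
Set SMB = MC: 149.281 - 3.573x = 25.236 + 1.262x → x* = 25.6556.
The Pigouvian subsidy equals MEB at x*: 4.741 + 0.468×25.6556 = 16.7478.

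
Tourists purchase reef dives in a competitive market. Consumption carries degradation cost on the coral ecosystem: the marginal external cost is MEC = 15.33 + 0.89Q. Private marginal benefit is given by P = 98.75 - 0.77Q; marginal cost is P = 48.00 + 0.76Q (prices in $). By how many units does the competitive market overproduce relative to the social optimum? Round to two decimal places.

18.53 units

Market equilibrium (private): 48.00 + 0.76Q = 98.75 - 0.77Q → Q_m = 33.1699.
Social marginal benefit = demand − MEC = 83.42 - 1.66Q.
Set SMB = MC: 83.42 - 1.66Q = 48.00 + 0.76Q → Q* = 14.6364.
Gap = |33.1699 − 14.6364| = 18.5335.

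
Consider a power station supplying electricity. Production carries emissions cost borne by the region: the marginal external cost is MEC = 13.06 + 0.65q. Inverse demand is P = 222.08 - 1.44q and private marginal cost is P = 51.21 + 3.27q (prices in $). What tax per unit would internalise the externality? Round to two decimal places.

Social marginal cost = private MC + MEC = 64.27 + 3.92q.
Set SMC = demand: 64.27 + 3.92q = 222.08 - 1.44q → q* = 29.4422.
The Pigouvian tax equals MEC at q*: 13.06 + 0.65×29.4422 = 32.1974.

tax = $32.20 per unit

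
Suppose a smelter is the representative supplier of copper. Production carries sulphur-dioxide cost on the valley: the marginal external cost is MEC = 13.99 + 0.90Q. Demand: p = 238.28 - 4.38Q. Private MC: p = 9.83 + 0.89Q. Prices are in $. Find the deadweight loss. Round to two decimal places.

DWL = $227.67

Market equilibrium (private): 9.83 + 0.89Q = 238.28 - 4.38Q → Q_m = 43.3491.
Social marginal cost = private MC + MEC = 23.82 + 1.79Q.
Set SMC = demand: 23.82 + 1.79Q = 238.28 - 4.38Q → Q* = 34.7585.
Between Q* and Q_m the wedge SMC − demand runs linearly from 0 to MEC(Q_m), so the loss is a triangle.
DWL = ½ × 8.5906 × 53.0042 = 227.6689.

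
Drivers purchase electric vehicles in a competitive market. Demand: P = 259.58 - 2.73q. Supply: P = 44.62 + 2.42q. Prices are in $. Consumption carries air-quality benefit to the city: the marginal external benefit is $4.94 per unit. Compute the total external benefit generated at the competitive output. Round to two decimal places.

Market equilibrium (private): 44.62 + 2.42q = 259.58 - 2.73q → q_m = 41.7398.
Total external benefit = MEB × q_m = 4.94 × 41.7398 = 206.1946.

$206.19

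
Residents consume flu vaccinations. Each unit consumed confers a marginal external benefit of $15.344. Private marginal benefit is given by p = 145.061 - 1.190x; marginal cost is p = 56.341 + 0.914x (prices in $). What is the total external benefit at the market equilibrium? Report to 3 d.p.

Market equilibrium (private): 56.341 + 0.914x = 145.061 - 1.190x → x_m = 42.1673.
Total external benefit = MEB × x_m = 15.344 × 42.1673 = 647.0151.

$647.015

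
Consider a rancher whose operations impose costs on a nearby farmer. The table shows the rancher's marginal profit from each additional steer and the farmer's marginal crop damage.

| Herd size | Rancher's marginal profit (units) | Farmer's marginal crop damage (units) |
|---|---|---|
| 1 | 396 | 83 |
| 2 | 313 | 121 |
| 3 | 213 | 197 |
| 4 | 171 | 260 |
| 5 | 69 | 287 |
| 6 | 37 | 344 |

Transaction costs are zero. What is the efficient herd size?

3

Bargaining reaches the level where marginal profit last exceeds marginal crop damage.
That holds through level 3 (213 ≥ 197) but not at 4 (171 < 260).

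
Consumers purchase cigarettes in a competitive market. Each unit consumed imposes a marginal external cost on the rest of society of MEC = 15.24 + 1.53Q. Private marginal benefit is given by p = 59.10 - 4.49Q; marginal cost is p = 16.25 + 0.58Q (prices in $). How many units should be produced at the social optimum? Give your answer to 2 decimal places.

Social marginal benefit = demand − MEC = 43.86 - 6.02Q.
Set SMB = MC: 43.86 - 6.02Q = 16.25 + 0.58Q → Q* = 4.1833.

Q* = 4.18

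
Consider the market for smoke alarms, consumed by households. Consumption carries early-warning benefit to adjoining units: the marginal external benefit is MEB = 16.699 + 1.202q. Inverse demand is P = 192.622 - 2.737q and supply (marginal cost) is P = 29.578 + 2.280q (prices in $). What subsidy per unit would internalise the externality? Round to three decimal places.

Social marginal benefit = demand + MEB = 209.321 - 1.535q.
Set SMB = MC: 209.321 - 1.535q = 29.578 + 2.280q → q* = 47.1148.
The Pigouvian subsidy equals MEB at q*: 16.699 + 1.202×47.1148 = 73.3310.

subsidy = $73.331 per unit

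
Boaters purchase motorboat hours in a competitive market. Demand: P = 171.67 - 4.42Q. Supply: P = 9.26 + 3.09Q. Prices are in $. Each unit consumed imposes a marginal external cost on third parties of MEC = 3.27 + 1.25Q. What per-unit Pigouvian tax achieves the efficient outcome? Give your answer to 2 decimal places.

Social marginal benefit = demand − MEC = 168.40 - 5.67Q.
Set SMB = MC: 168.40 - 5.67Q = 9.26 + 3.09Q → Q* = 18.1667.
The Pigouvian tax equals MEC at Q*: 3.27 + 1.25×18.1667 = 25.9784.

tax = $25.98 per unit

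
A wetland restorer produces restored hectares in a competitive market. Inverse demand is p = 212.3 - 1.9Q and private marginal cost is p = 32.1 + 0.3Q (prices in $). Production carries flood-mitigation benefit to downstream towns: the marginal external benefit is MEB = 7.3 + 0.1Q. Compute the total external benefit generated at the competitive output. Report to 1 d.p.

Market equilibrium (private): 32.1 + 0.3Q = 212.3 - 1.9Q → Q_m = 81.9091.
Total external benefit = ∫₀^{Q_m} (7.3 + 0.1Q) dQ = 7.3×81.9091 + ½×0.1×81.9091² = 933.3915.

$933.4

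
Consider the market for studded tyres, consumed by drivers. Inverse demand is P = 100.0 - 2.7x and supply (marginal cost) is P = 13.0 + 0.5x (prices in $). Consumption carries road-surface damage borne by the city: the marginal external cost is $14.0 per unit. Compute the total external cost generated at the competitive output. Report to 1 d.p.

Market equilibrium (private): 13.0 + 0.5x = 100.0 - 2.7x → x_m = 27.1875.
Total external cost = MEC × x_m = 14.0 × 27.1875 = 380.6250.

$380.6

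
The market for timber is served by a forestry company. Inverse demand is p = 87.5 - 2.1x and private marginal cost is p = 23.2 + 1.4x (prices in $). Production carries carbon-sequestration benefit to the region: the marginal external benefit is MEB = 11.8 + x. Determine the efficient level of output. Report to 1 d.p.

Social marginal cost = private MC − MEB = 11.4 + 0.4x.
Set SMC = demand: 11.4 + 0.4x = 87.5 - 2.1x → x* = 30.4400.

x* = 30.4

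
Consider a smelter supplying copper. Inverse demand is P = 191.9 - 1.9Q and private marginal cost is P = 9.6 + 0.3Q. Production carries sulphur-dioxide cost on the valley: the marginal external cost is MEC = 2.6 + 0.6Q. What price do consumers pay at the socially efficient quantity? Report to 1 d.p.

Social marginal cost = private MC + MEC = 12.2 + 0.9Q.
Set SMC = demand: 12.2 + 0.9Q = 191.9 - 1.9Q → Q* = 64.1786.
Consumer price on the demand curve at Q*: 191.9 − 1.9×64.1786 = 69.9607.

P = 70.0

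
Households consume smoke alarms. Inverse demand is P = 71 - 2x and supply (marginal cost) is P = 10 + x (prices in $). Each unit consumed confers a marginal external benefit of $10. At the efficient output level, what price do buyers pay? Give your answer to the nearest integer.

Social marginal benefit = demand + MEB = 81 - 2x.
Set SMB = MC: 81 - 2x = 10 + x → x* = 23.6667.
Consumer price on the demand curve at x*: 71 − 2×23.6667 = 23.6666.

P = $24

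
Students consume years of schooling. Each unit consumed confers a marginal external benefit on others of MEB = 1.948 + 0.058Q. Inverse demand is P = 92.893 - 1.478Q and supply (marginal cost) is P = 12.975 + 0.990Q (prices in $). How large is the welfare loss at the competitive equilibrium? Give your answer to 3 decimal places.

DWL = $3.037

Market equilibrium (private): 12.975 + 0.990Q = 92.893 - 1.478Q → Q_m = 32.3817.
Social marginal benefit = demand + MEB = 94.841 - 1.420Q.
Set SMB = MC: 94.841 - 1.420Q = 12.975 + 0.990Q → Q* = 33.9693.
The loss is the area between SMB and MC from Q* to Q_m; with linear curves that's a triangle of height MEB(Q_m).
DWL = ½ × 1.5876 × 3.8261 = 3.0372.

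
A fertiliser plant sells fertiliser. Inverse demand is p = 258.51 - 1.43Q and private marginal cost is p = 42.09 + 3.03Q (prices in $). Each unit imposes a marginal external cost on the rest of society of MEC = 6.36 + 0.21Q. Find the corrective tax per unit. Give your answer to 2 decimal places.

Social marginal cost = private MC + MEC = 48.45 + 3.24Q.
Set SMC = demand: 48.45 + 3.24Q = 258.51 - 1.43Q → Q* = 44.9807.
The Pigouvian tax equals MEC at Q*: 6.36 + 0.21×44.9807 = 15.8059.

tax = $15.81 per unit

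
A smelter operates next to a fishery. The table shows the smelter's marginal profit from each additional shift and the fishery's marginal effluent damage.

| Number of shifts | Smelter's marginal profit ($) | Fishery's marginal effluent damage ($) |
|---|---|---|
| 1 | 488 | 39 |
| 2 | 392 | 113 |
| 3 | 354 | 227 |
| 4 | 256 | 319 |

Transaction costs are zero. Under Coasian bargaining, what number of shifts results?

Bargaining reaches the level where marginal profit last exceeds marginal effluent damage.
That holds through level 3 (354 ≥ 227) but not at 4 (256 < 319).

3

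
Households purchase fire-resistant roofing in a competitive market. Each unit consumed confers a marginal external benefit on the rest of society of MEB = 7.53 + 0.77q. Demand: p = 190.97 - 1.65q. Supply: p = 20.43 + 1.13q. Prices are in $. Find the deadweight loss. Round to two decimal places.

DWL = $746.10

Market equilibrium (private): 20.43 + 1.13q = 190.97 - 1.65q → q_m = 61.3453.
Social marginal benefit = demand + MEB = 198.50 - 0.88q.
Set SMB = MC: 198.50 - 0.88q = 20.43 + 1.13q → q* = 88.5920.
Height of the DWL triangle at q_m is SMB(q_m) − MC(q_m) = MEB(q_m) = 54.7659.
DWL = ½ × 27.2467 × 54.7659 = 746.0950.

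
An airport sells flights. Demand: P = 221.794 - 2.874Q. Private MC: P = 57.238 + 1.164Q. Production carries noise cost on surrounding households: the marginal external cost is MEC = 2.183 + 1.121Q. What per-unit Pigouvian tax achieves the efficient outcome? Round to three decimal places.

Social marginal cost = private MC + MEC = 59.421 + 2.285Q.
Set SMC = demand: 59.421 + 2.285Q = 221.794 - 2.874Q → Q* = 31.4737.
The Pigouvian tax equals MEC at Q*: 2.183 + 1.121×31.4737 = 37.4650.

tax = 37.465 per unit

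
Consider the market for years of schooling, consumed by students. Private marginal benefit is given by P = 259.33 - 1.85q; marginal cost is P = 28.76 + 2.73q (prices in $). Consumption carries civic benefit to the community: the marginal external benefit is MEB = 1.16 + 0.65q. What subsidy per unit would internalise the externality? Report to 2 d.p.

Social marginal benefit = demand + MEB = 260.49 - 1.20q.
Set SMB = MC: 260.49 - 1.20q = 28.76 + 2.73q → q* = 58.9644.
The Pigouvian subsidy equals MEB at q*: 1.16 + 0.65×58.9644 = 39.4869.

subsidy = $39.49 per unit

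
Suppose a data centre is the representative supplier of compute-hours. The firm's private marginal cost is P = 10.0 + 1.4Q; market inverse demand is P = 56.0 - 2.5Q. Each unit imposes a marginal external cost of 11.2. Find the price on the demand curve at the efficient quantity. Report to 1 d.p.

Social marginal cost = private MC + MEC = 21.2 + 1.4Q.
Set SMC = demand: 21.2 + 1.4Q = 56.0 - 2.5Q → Q* = 8.9231.
Consumer price on the demand curve at Q*: 56.0 − 2.5×8.9231 = 33.6923.

P = 33.7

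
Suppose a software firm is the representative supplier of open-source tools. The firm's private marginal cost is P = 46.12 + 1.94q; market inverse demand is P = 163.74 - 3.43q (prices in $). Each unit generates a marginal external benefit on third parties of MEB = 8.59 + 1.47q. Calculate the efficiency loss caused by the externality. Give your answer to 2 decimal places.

DWL = $213.29

Market equilibrium (private): 46.12 + 1.94q = 163.74 - 3.43q → q_m = 21.9032.
Social marginal cost = private MC − MEB = 37.53 + 0.47q.
Set SMC = demand: 37.53 + 0.47q = 163.74 - 3.43q → q* = 32.3615.
Between q* and q_m the wedge demand − SMC runs linearly from 0 to MEB(q_m), so the loss is a triangle.
DWL = ½ × 10.4583 × 40.7877 = 213.2850.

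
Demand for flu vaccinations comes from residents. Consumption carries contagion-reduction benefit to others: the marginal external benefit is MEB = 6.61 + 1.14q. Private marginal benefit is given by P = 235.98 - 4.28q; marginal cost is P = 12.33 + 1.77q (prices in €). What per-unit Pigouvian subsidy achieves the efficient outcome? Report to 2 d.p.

Social marginal benefit = demand + MEB = 242.59 - 3.14q.
Set SMB = MC: 242.59 - 3.14q = 12.33 + 1.77q → q* = 46.8961.
The Pigouvian subsidy equals MEB at q*: 6.61 + 1.14×46.8961 = 60.0716.

subsidy = €60.07 per unit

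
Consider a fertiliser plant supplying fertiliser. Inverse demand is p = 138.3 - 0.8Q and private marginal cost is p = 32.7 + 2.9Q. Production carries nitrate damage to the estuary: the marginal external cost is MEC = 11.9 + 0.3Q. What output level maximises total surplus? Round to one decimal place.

Social marginal cost = private MC + MEC = 44.6 + 3.2Q.
Set SMC = demand: 44.6 + 3.2Q = 138.3 - 0.8Q → Q* = 23.4250.

Q* = 23.4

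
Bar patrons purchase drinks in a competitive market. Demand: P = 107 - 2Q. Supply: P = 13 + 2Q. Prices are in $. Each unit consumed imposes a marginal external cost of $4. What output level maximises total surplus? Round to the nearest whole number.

Social marginal benefit = demand − MEC = 103 - 2Q.
Set SMB = MC: 103 - 2Q = 13 + 2Q → Q* = 22.5000.

Q* = 23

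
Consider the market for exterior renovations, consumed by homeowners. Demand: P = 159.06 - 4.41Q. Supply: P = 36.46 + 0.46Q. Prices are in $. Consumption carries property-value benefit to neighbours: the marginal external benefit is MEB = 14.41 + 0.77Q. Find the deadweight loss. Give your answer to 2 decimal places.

Market equilibrium (private): 36.46 + 0.46Q = 159.06 - 4.41Q → Q_m = 25.1745.
Social marginal benefit = demand + MEB = 173.47 - 3.64Q.
Set SMB = MC: 173.47 - 3.64Q = 36.46 + 0.46Q → Q* = 33.4171.
Height of the DWL triangle at Q_m is SMB(Q_m) − MC(Q_m) = MEB(Q_m) = 33.7944.
DWL = ½ × 8.2426 × 33.7944 = 139.2769.

DWL = $139.28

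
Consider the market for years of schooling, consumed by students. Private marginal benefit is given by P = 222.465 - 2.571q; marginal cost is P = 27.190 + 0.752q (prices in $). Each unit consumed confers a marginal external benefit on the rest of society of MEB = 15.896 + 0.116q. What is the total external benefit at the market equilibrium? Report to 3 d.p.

Market equilibrium (private): 27.190 + 0.752q = 222.465 - 2.571q → q_m = 58.7647.
Total external benefit = ∫₀^{q_m} (15.896 + 0.116q) dq = 15.896×58.7647 + ½×0.116×58.7647² = 1134.4145.

$1134.414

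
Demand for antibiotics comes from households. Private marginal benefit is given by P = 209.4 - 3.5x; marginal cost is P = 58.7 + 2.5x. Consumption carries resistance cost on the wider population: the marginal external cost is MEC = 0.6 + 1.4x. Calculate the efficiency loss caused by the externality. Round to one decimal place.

Market equilibrium (private): 58.7 + 2.5x = 209.4 - 3.5x → x_m = 25.1167.
Social marginal benefit = demand − MEC = 208.8 - 4.9x.
Set SMB = MC: 208.8 - 4.9x = 58.7 + 2.5x → x* = 20.2838.
The welfare-loss triangle has base |x_m − x*| and height MEC(x_m) (the vertical gap between SMB and MC is zero at x* and MEC at x_m).
DWL = ½ × 4.8329 × 35.7633 = 86.4202.

DWL = 86.4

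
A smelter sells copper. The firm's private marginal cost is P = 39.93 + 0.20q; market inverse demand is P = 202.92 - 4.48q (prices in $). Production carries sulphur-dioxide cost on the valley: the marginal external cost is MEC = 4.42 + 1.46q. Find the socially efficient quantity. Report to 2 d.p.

Social marginal cost = private MC + MEC = 44.35 + 1.66q.
Set SMC = demand: 44.35 + 1.66q = 202.92 - 4.48q → q* = 25.8257.

q* = 25.83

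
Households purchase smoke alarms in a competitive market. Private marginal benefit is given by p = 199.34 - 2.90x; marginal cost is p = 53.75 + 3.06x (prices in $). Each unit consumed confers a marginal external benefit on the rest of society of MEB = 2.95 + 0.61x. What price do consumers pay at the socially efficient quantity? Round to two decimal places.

P = $118.82

Social marginal benefit = demand + MEB = 202.29 - 2.29x.
Set SMB = MC: 202.29 - 2.29x = 53.75 + 3.06x → x* = 27.7645.
Consumer price on the demand curve at x*: 199.34 − 2.90×27.7645 = 118.8230.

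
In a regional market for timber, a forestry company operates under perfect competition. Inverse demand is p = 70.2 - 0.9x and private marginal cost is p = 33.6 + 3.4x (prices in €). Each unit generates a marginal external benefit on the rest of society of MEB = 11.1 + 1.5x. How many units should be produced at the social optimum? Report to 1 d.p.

x* = 17.0

Social marginal cost = private MC − MEB = 22.5 + 1.9x.
Set SMC = demand: 22.5 + 1.9x = 70.2 - 0.9x → x* = 17.0357.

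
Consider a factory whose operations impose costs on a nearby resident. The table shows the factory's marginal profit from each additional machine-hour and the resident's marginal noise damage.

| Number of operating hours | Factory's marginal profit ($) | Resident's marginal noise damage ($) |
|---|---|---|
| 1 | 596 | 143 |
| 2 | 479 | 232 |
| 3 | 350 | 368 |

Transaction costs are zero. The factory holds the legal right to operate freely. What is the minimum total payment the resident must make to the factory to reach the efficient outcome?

$350

Left alone the factory would choose level 3 (marginal profit stays positive).
Efficient level: k* = 2 (marginal profit ≥ marginal noise damage through 2).
The resident must at least cover the factory's forgone profit from cutting 3→2: 350 = 350.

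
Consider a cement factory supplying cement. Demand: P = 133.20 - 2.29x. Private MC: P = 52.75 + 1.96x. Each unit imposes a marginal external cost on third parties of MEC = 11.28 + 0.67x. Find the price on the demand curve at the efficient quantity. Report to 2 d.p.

Social marginal cost = private MC + MEC = 64.03 + 2.63x.
Set SMC = demand: 64.03 + 2.63x = 133.20 - 2.29x → x* = 14.0589.
Consumer price on the demand curve at x*: 133.20 − 2.29×14.0589 = 101.0051.

P = 101.01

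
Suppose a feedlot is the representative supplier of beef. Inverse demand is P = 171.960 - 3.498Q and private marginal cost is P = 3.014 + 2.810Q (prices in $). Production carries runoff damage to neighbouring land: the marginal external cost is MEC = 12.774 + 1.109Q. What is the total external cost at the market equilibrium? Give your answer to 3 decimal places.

$739.877

Market equilibrium (private): 3.014 + 2.810Q = 171.960 - 3.498Q → Q_m = 26.7828.
Total external cost = ∫₀^{Q_m} (12.774 + 1.109Q) dQ = 12.774×26.7828 + ½×1.109×26.7828² = 739.8765.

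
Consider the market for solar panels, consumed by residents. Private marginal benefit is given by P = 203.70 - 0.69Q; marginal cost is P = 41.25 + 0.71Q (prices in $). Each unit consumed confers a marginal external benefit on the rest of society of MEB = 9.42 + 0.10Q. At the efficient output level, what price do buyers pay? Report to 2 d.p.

P = $112.48

Social marginal benefit = demand + MEB = 213.12 - 0.59Q.
Set SMB = MC: 213.12 - 0.59Q = 41.25 + 0.71Q → Q* = 132.2077.
Consumer price on the demand curve at Q*: 203.70 − 0.69×132.2077 = 112.4767.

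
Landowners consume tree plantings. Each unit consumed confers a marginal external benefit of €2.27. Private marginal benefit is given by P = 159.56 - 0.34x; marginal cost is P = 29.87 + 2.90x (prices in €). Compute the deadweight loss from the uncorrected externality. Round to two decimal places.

DWL = €0.80

Market equilibrium (private): 29.87 + 2.90x = 159.56 - 0.34x → x_m = 40.0278.
Social marginal benefit = demand + MEB = 161.83 - 0.34x.
Set SMB = MC: 161.83 - 0.34x = 29.87 + 2.90x → x* = 40.7284.
The loss is the area between SMB and MC from x* to x_m; with linear curves that's a triangle of height MEB(x_m).
DWL = ½ × 0.7006 × 2.2700 = 0.7952.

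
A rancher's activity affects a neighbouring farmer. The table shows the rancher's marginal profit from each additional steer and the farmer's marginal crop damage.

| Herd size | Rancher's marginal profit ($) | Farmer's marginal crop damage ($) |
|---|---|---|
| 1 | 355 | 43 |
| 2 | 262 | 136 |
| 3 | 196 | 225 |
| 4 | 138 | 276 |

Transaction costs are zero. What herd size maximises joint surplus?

2

Bargaining reaches the level where marginal profit last exceeds marginal crop damage.
That holds through level 2 (262 ≥ 136) but not at 3 (196 < 225).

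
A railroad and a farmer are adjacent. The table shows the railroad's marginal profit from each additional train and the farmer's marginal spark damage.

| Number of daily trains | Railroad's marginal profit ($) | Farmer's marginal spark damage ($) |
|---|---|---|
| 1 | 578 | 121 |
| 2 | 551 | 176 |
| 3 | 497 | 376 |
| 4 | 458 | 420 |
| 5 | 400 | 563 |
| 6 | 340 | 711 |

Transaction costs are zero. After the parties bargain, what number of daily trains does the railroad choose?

Bargaining reaches the level where marginal profit last exceeds marginal spark damage.
That holds through level 4 (458 ≥ 420) but not at 5 (400 < 563).

4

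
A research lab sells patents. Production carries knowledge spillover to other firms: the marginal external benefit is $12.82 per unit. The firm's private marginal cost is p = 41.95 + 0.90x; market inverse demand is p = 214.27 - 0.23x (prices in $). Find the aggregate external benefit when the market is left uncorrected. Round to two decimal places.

Market equilibrium (private): 41.95 + 0.90x = 214.27 - 0.23x → x_m = 152.4956.
Total external benefit = MEB × x_m = 12.82 × 152.4956 = 1954.9936.

$1954.99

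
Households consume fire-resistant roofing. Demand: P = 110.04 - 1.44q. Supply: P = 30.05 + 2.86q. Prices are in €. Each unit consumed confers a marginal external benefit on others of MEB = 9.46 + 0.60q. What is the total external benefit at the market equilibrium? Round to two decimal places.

Market equilibrium (private): 30.05 + 2.86q = 110.04 - 1.44q → q_m = 18.6023.
Total external benefit = ∫₀^{q_m} (9.46 + 0.60q) dq = 9.46×18.6023 + ½×0.60×18.6023² = 279.7914.

€279.79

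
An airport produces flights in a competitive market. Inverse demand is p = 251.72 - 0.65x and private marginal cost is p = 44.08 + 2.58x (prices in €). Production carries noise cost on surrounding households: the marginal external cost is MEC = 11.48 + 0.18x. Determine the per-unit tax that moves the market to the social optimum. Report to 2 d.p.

tax = €21.83 per unit

Social marginal cost = private MC + MEC = 55.56 + 2.76x.
Set SMC = demand: 55.56 + 2.76x = 251.72 - 0.65x → x* = 57.5249.
The Pigouvian tax equals MEC at x*: 11.48 + 0.18×57.5249 = 21.8345.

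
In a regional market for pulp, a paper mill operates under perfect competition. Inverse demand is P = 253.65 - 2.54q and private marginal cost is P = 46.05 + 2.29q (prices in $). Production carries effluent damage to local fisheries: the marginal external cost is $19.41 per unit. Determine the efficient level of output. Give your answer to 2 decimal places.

Social marginal cost = private MC + MEC = 65.46 + 2.29q.
Set SMC = demand: 65.46 + 2.29q = 253.65 - 2.54q → q* = 38.9627.

q* = 38.96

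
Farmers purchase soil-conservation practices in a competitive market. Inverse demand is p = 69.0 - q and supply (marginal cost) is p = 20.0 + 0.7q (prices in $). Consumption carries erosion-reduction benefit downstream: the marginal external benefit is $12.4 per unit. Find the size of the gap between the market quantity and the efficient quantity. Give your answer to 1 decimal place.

7.3 units

Market equilibrium (private): 20.0 + 0.7q = 69.0 - q → q_m = 28.8235.
Social marginal benefit = demand + MEB = 81.4 - q.
Set SMB = MC: 81.4 - q = 20.0 + 0.7q → q* = 36.1176.
Gap = |28.8235 − 36.1176| = 7.2941.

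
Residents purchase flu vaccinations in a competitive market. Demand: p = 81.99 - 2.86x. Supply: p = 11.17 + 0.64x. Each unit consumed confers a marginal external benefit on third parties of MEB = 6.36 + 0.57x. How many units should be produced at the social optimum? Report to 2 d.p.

Social marginal benefit = demand + MEB = 88.35 - 2.29x.
Set SMB = MC: 88.35 - 2.29x = 11.17 + 0.64x → x* = 26.3413.

x* = 26.34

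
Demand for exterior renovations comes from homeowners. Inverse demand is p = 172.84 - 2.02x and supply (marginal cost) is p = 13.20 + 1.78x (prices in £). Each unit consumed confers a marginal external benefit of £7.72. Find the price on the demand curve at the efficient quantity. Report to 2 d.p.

Social marginal benefit = demand + MEB = 180.56 - 2.02x.
Set SMB = MC: 180.56 - 2.02x = 13.20 + 1.78x → x* = 44.0421.
Consumer price on the demand curve at x*: 172.84 − 2.02×44.0421 = 83.8750.

P = £83.87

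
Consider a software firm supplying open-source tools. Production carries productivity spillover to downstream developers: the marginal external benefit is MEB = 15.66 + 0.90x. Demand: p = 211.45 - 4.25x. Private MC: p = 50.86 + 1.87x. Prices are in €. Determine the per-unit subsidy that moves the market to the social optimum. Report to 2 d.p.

subsidy = €46.05 per unit

Social marginal cost = private MC − MEB = 35.20 + 0.97x.
Set SMC = demand: 35.20 + 0.97x = 211.45 - 4.25x → x* = 33.7644.
The Pigouvian subsidy equals MEB at x*: 15.66 + 0.90×33.7644 = 46.0480.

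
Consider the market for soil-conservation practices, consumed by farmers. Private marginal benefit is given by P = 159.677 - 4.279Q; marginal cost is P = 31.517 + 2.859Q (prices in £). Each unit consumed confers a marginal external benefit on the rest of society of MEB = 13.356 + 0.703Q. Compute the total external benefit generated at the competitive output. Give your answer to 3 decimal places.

Market equilibrium (private): 31.517 + 2.859Q = 159.677 - 4.279Q → Q_m = 17.9546.
Total external benefit = ∫₀^{Q_m} (13.356 + 0.703Q) dQ = 13.356×17.9546 + ½×0.703×17.9546² = 353.1139.

£353.114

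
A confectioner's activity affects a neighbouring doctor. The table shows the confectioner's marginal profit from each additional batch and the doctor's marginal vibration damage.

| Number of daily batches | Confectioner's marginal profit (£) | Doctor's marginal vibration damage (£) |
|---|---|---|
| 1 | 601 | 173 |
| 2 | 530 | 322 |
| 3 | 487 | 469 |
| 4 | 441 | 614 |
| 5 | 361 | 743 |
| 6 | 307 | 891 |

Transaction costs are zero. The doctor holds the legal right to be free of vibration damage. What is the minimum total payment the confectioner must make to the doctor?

£964

Efficient level: marginal profit ≥ marginal vibration damage through level 3, so k* = 3.
With the doctor holding the right, the confectioner must at least compensate total damage at k*: 173 + 322 + 469 = 964.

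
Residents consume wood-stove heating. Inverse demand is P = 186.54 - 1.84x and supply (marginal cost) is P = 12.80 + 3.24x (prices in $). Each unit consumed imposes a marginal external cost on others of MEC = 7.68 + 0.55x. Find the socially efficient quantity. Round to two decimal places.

x* = 29.50

Social marginal benefit = demand − MEC = 178.86 - 2.39x.
Set SMB = MC: 178.86 - 2.39x = 12.80 + 3.24x → x* = 29.4956.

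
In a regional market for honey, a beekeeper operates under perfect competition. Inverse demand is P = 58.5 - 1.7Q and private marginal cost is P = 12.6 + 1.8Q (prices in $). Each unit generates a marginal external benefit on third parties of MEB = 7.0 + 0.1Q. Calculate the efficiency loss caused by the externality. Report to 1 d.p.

Market equilibrium (private): 12.6 + 1.8Q = 58.5 - 1.7Q → Q_m = 13.1143.
Social marginal cost = private MC − MEB = 5.6 + 1.7Q.
Set SMC = demand: 5.6 + 1.7Q = 58.5 - 1.7Q → Q* = 15.5588.
Between Q* and Q_m the wedge demand − SMC runs linearly from 0 to MEB(Q_m), so the loss is a triangle.
DWL = ½ × 2.4445 × 8.3114 = 10.1586.

DWL = $10.2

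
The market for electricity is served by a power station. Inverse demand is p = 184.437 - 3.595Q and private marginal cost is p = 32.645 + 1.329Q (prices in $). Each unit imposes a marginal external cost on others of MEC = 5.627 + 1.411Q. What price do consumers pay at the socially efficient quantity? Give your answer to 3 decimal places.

P = $101.491

Social marginal cost = private MC + MEC = 38.272 + 2.740Q.
Set SMC = demand: 38.272 + 2.740Q = 184.437 - 3.595Q → Q* = 23.0726.
Consumer price on the demand curve at Q*: 184.437 − 3.595×23.0726 = 101.4910.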